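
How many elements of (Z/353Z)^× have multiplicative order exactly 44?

20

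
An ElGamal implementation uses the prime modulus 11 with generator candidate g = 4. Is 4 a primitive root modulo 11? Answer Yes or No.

No

φ(11) = 11 − 1 = 10 = 2 · 5.
4 is a primitive root mod 11 iff 4^(φ(11)/q) ≢ 1 for every prime q | φ(11), i.e. q ∈ {2, 5}.
4^5 ≡ 1 (mod 11)  [q = 2: ≡ 1 ✗]
4^2 ≡ 5 (mod 11)  [q = 5: ≢ 1 ✓]
The check at q = 2 fails, so 4 generates a proper subgroup.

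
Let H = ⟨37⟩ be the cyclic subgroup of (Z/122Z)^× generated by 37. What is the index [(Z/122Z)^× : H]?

3

By Lagrange's theorem, ord_122(37) divides φ(122) = φ(2)·φ(61) = 1·60 = 60 = 2^2 · 3 · 5.
Divisors of 60: 1, 2, 3, 4, 5, 6, 10, 12, 15, 20, 30, 60.
Test each divisor d:
37^1 ≡ 37 (mod 122)
37^2 ≡ 27 (mod 122)
37^3 ≡ 23 (mod 122)
37^4 ≡ 119 (mod 122)
37^5 ≡ 11 (mod 122)
37^6 ≡ 41 (mod 122)
37^10 ≡ 121 (mod 122)
37^12 ≡ 95 (mod 122)
37^15 ≡ 111 (mod 122)
37^20 ≡ 1 (mod 122) ✓
Thus |⟨37⟩| = ord(37) = 20.
The index is φ(122) / ord(37) = 60 / 20 = 3.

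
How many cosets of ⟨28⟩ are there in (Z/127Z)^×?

7

The order of 28 must divide φ(127) = 127 − 1 = 126 = 2 · 3^2 · 7.
Divisors of 126: 1, 2, 3, 6, 7, 9, 14, 18, 21, 42, 63, 126.
Compute 28^d (mod 127) for the divisors d until we hit 1:
28^1 ≡ 28 (mod 127)
28^2 ≡ 22 (mod 127)
28^3 ≡ 108 (mod 127)
28^6 ≡ 107 (mod 127)
28^7 ≡ 75 (mod 127)
28^9 ≡ 126 (mod 127)
28^14 ≡ 37 (mod 127)
28^18 ≡ 1 (mod 127) ✓
So ord_127(28) = 18, hence |⟨28⟩| = 18.
Index = |(Z/127Z)^×| / |⟨28⟩| = 126 / 18 = 7.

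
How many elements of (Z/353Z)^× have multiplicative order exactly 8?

4

φ(353) = 353 − 1 = 352 = 2^5 · 11.
In a cyclic group of order 352, there are φ(d) elements of order d for each divisor d of 352, and zero for non-divisors.
8 = 2^3 divides 352, and φ(8) = 4.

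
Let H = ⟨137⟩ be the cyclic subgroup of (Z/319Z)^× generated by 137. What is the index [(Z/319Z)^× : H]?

2

By Lagrange's theorem, ord_319(137) divides φ(319) = φ(11·29) = (11−1)·(29−1) = 10·28 = 280 = 2^3 · 5 · 7.
Divisors of 280: 1, 2, 4, 5, 7, 8, 10, 14, 20, 28, 35, 40, 56, 70, 140, 280.
Test each divisor d:
137^1 ≡ 137
137^2 ≡ 267
137^4 ≡ 152
137^5 ≡ 89
137^7 ≡ 157
137^8 ≡ 136
137^10 ≡ 265
137^14 ≡ 86
137^20 ≡ 45
137^28 ≡ 59
137^35 ≡ 12
137^40 ≡ 111
137^56 ≡ 291
137^70 ≡ 144
137^140 ≡ 1
So ord_319(137) = 140, hence |⟨137⟩| = 140.
[(Z/319Z)^× : ⟨137⟩] = 280/140 = 2.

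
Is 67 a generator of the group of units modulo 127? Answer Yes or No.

φ(127) = 127 − 1 = 126 = 2 · 3^2 · 7.
67 is a primitive root mod 127 iff 67^(φ(127)/q) ≢ 1 for every prime q | φ(127), i.e. q ∈ {2, 3, 7}.
67^63 ≡ 126 (mod 127)  [q = 2: ≢ 1 ✓]
67^42 ≡ 107 (mod 127)  [q = 3: ≢ 1 ✓]
67^18 ≡ 4 (mod 127)  [q = 7: ≢ 1 ✓]
None equal 1, so ord_127(67) = 126: 67 is a primitive root.

Yes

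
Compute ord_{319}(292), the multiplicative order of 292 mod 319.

140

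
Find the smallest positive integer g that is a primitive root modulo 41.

φ(41) = 41 − 1 = 40 = 2^3 · 5.
Test candidates g = 2, 3, … against the prime factors q ∈ {2, 5} of φ(41): g is a generator iff g^(40/q) ≢ 1 for every such q.
g = 2: 2^20 ≡ 1 — hits 1, so not a primitive root.
g = 3: 3^20 ≡ 40; 3^8 ≡ 1 — hits 1, so not a primitive root.
g = 4: 4^20 ≡ 1 — hits 1, so not a primitive root.
g = 5: 5^20 ≡ 1 — hits 1, so not a primitive root.
g = 6: 6^20 ≡ 40; 6^8 ≡ 10 — none is 1, so 6 is a primitive root.
Hence the least primitive root of 41 is 6.

6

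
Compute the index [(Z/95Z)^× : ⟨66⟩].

8

By Lagrange's theorem, ord_95(66) divides φ(95) = φ(5·19) = (5−1)·(19−1) = 4·18 = 72 = 2^3 · 3^2.
Divisors of 72: 1, 2, 3, 4, 6, 8, 9, 12, 18, 24, 36, 72.
Test each divisor d:
66^1 ≡ 66
66^2 ≡ 81
66^3 ≡ 26
66^4 ≡ 6
66^6 ≡ 11
66^8 ≡ 36
66^9 ≡ 1
Thus |⟨66⟩| = ord(66) = 9.
The index is φ(95) / ord(66) = 72 / 9 = 8.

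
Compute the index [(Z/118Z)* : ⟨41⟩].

2

Since 41 ∈ (Z/118Z)^×, its order divides φ(118) = φ(2)·φ(59) = 1·58 = 58 = 2 · 29.
Divisors of 58: 1, 2, 29, 58.
Check 41^d mod 118 for each divisor in increasing order:
41^1 ≡ 41 (mod 118)
41^2 ≡ 29 (mod 118)
41^29 ≡ 1 (mod 118) ✓
The order of 41 is 29, so the subgroup it generates has 29 elements.
The index is φ(118) / ord(41) = 58 / 29 = 2.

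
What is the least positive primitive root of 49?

3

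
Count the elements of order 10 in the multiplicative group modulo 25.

φ(25) = φ(5^2) = 5·(5−1) = 20 = 2^2 · 5.
Since (Z/25Z)^× is cyclic of order 20, the number of elements of order d is φ(d) when d | 20 and 0 otherwise.
10 = 2 · 5 divides 20, and φ(10) = 4.

4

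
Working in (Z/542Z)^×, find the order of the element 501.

Since 501 ∈ (Z/542Z)^×, its order divides φ(542) = φ(2)·φ(271) = 1·270 = 270 = 2 · 3^3 · 5.
Divisors of 270: 1, 2, 3, 5, 6, 9, 10, 15, 18, 27, 30, 45, 54, 90, 135, 270.
Test each divisor d:
501^1 ≡ 501
501^2 ≡ 55
501^3 ≡ 455
501^5 ≡ 93
501^6 ≡ 523
501^9 ≡ 27
501^10 ≡ 519
501^15 ≡ 29
501^18 ≡ 187
501^27 ≡ 171
501^30 ≡ 299
501^45 ≡ 541
501^54 ≡ 515
501^90 ≡ 1
So ord_542(501) = 90.

90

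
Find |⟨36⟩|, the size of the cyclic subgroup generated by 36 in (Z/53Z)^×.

Since 36 ∈ (Z/53Z)^×, its order divides φ(53) = 53 − 1 = 52 = 2^2 · 13.
Divisors of 52: 1, 2, 4, 13, 26, 52.
Compute 36^d (mod 53) for the divisors d until we hit 1:
36^1 ≡ 36
36^2 ≡ 24
36^4 ≡ 46
36^13 ≡ 1
The smallest such exponent is 13, so the order of 36 is 13.

13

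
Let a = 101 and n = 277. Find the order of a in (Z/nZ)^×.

276

ord(101) | φ(277) = 277 − 1 = 276 = 2^2 · 3 · 23.
Divisors of 276: 1, 2, 3, 4, 6, 12, 23, 46, 69, 92, 138, 276.
Compute 101^d (mod 277) for the divisors d until we hit 1:
101^1 ≡ 101
101^2 ≡ 229
101^3 ≡ 138
101^4 ≡ 88
101^6 ≡ 208
101^12 ≡ 52
101^23 ≡ 35
101^46 ≡ 117
101^69 ≡ 217
101^92 ≡ 116
101^138 ≡ 276
101^276 ≡ 1
So ord_277(101) = 276.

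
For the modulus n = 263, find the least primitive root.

5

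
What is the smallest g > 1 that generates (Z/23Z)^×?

5

φ(23) = 23 − 1 = 22 = 2 · 11.
Test candidates g = 2, 3, … against the prime factors q ∈ {2, 11} of φ(23): g is a generator iff g^(22/q) ≢ 1 for every such q.
g = 2: 2^11 ≡ 1 — hits 1, so not a primitive root.
g = 3: 3^11 ≡ 1 — hits 1, so not a primitive root.
g = 4: 4^11 ≡ 1 — hits 1, so not a primitive root.
g = 5: 5^11 ≡ 22; 5^2 ≡ 2 — none is 1, so 5 is a primitive root.
So 5 is the smallest generator of (Z/23Z)^×.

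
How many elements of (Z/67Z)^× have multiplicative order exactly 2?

1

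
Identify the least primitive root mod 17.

φ(17) = 17 − 1 = 16 = 2^4.
g is a primitive root iff g^(16/q) ≢ 1 (mod 17) for each prime q ∈ {2}.
g = 2: 2^8 ≡ 1 — hits 1, so not a primitive root.
g = 3: 3^8 ≡ 16 — none is 1, so 3 is a primitive root.
Hence the least primitive root of 17 is 3.

3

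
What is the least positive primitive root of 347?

φ(347) = 347 − 1 = 346 = 2 · 173.
Test candidates g = 2, 3, … against the prime factors q ∈ {2, 173} of φ(347): g is a generator iff g^(346/q) ≢ 1 for every such q.
g = 2: 2^173 ≡ 346; 2^2 ≡ 4 — none is 1, so 2 is a primitive root.
So 2 is the smallest generator of (Z/347Z)^×.

2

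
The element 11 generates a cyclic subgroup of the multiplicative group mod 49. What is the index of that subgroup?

ord(11) | φ(49) = φ(7^2) = 7·(7−1) = 42 = 2 · 3 · 7.
Divisors of 42: 1, 2, 3, 6, 7, 14, 21, 42.
Test each divisor d:
11^1 ≡ 11 (mod 49)
11^2 ≡ 23 (mod 49)
11^3 ≡ 8 (mod 49)
11^6 ≡ 15 (mod 49)
11^7 ≡ 18 (mod 49)
11^14 ≡ 30 (mod 49)
11^21 ≡ 1 (mod 49) ✓
Thus |⟨11⟩| = ord(11) = 21.
[(Z/49Z)^× : ⟨11⟩] = 42/21 = 2.

2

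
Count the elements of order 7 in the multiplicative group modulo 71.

6

φ(71) = 71 − 1 = 70 = 2 · 5 · 7.
In a cyclic group of order 70, there are φ(d) elements of order d for each divisor d of 70, and zero for non-divisors.
7 | 70, and φ(7) = 7 − 1 = 6.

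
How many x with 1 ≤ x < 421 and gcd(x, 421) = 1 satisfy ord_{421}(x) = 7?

6

φ(421) = 421 − 1 = 420 = 2^2 · 3 · 5 · 7.
Since (Z/421Z)^× is cyclic of order 420, the number of elements of order d is φ(d) when d | 420 and 0 otherwise.
7 | 420, and φ(7) = 7 − 1 = 6.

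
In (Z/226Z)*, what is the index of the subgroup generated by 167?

1

The order of 167 must divide φ(226) = φ(2)·φ(113) = 1·112 = 112 = 2^4 · 7.
Divisors of 112: 1, 2, 4, 7, 8, 14, 16, 28, 56, 112.
Compute 167^d (mod 226) for the divisors d until we hit 1:
167^1 ≡ 167 (mod 226)
167^2 ≡ 91 (mod 226)
167^4 ≡ 145 (mod 226)
167^7 ≡ 65 (mod 226)
167^8 ≡ 7 (mod 226)
167^14 ≡ 157 (mod 226)
167^16 ≡ 49 (mod 226)
167^28 ≡ 15 (mod 226)
167^56 ≡ 225 (mod 226)
167^112 ≡ 1 (mod 226) ✓
So ord_226(167) = 112, hence |⟨167⟩| = 112.
Index = |(Z/226Z)^×| / |⟨167⟩| = 112 / 112 = 1.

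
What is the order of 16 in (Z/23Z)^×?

11

ord(16) | φ(23) = 23 − 1 = 22 = 2 · 11.
Divisors of 22: 1, 2, 11, 22.
Compute 16^d (mod 23) for the divisors d until we hit 1:
16^1 ≡ 16 (mod 23)
16^2 ≡ 3 (mod 23)
16^11 ≡ 1 (mod 23) ✓
Hence ord(16) = 11.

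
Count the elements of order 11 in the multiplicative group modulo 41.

φ(41) = 41 − 1 = 40 = 2^3 · 5.
(Z/41Z)^× is cyclic (|G| = 40); a cyclic group of order m has exactly φ(d) elements of each order d | m, and none otherwise.
11 does not divide 40, so no element of (Z/41Z)^× has order 11.

0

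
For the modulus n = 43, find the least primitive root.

3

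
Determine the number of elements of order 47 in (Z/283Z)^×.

46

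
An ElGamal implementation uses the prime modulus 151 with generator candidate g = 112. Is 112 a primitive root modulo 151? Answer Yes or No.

φ(151) = 151 − 1 = 150 = 2 · 3 · 5^2.
Test 112^(150/q) mod 151 for each prime factor q of 150:
112^75 ≡ 150 (mod 151)  [q = 2: ≢ 1 ✓]
112^50 ≡ 118 (mod 151)  [q = 3: ≢ 1 ✓]
112^30 ≡ 8 (mod 151)  [q = 5: ≢ 1 ✓]
Every test exponent gives a nontrivial residue, hence 112 generates the full group.

Yes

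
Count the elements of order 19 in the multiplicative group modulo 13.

φ(13) = 13 − 1 = 12 = 2^2 · 3.
In a cyclic group of order 12, there are φ(d) elements of order d for each divisor d of 12, and zero for non-divisors.
Since 19 ∤ 12, the count is 0.

0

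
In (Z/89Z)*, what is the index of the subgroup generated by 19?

By Lagrange's theorem, ord_89(19) divides φ(89) = 89 − 1 = 88 = 2^3 · 11.
Divisors of 88: 1, 2, 4, 8, 11, 22, 44, 88.
Compute 19^d (mod 89) for the divisors d until we hit 1:
19^1 ≡ 19
19^2 ≡ 5
19^4 ≡ 25
19^8 ≡ 2
19^11 ≡ 12
19^22 ≡ 55
19^44 ≡ 88
19^88 ≡ 1
Thus |⟨19⟩| = ord(19) = 88.
The index is φ(89) / ord(19) = 88 / 88 = 1.

1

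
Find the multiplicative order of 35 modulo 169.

39

Since 35 ∈ (Z/169Z)^×, its order divides φ(169) = φ(13^2) = 13·(13−1) = 156 = 2^2 · 3 · 13.
Divisors of 156: 1, 2, 3, 4, 6, 12, 13, 26, 39, 52, 78, 156.
Evaluate successive powers at the divisors of 156:
35^1 ≡ 35 (mod 169)
35^2 ≡ 42 (mod 169)
35^3 ≡ 118 (mod 169)
35^4 ≡ 74 (mod 169)
35^6 ≡ 66 (mod 169)
35^12 ≡ 131 (mod 169)
35^13 ≡ 22 (mod 169)
35^26 ≡ 146 (mod 169)
35^39 ≡ 1 (mod 169) ✓
Therefore the multiplicative order of 35 modulo 169 is 39.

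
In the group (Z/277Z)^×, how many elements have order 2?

1

φ(277) = 277 − 1 = 276 = 2^2 · 3 · 23.
(Z/277Z)^× is cyclic (|G| = 276); a cyclic group of order m has exactly φ(d) elements of each order d | m, and none otherwise.
2 | 276, and φ(2) = 2 − 1 = 1.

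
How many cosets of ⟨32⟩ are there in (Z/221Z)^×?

By Lagrange's theorem, ord_221(32) divides φ(221) = φ(13·17) = (13−1)·(17−1) = 12·16 = 192 = 2^6 · 3.
Divisors of 192: 1, 2, 3, 4, 6, 8, 12, 16, 24, 32, 48, 64, 96, 192.
Test each divisor d:
32^1 ≡ 32 (mod 221)
32^2 ≡ 140 (mod 221)
32^3 ≡ 60 (mod 221)
32^4 ≡ 152 (mod 221)
32^6 ≡ 64 (mod 221)
32^8 ≡ 120 (mod 221)
32^12 ≡ 118 (mod 221)
32^16 ≡ 35 (mod 221)
32^24 ≡ 1 (mod 221) ✓
Thus |⟨32⟩| = ord(32) = 24.
Index = |(Z/221Z)^×| / |⟨32⟩| = 192 / 24 = 8.

8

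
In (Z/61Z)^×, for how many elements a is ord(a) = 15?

8

φ(61) = 61 − 1 = 60 = 2^2 · 3 · 5.
In a cyclic group of order 60, there are φ(d) elements of order d for each divisor d of 60, and zero for non-divisors.
15 = 3 · 5 divides 60, and φ(15) = 8.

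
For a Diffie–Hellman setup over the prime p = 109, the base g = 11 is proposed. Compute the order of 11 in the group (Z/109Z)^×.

108

By Lagrange's theorem, ord_109(11) divides φ(109) = 109 − 1 = 108 = 2^2 · 3^3.
Divisors of 108: 1, 2, 3, 4, 6, 9, 12, 18, 27, 36, 54, 108.
Compute 11^d (mod 109) for the divisors d until we hit 1:
11^1 ≡ 11
11^2 ≡ 12
11^3 ≡ 23
11^4 ≡ 35
11^6 ≡ 93
11^9 ≡ 68
11^12 ≡ 38
11^18 ≡ 46
11^27 ≡ 76
11^36 ≡ 45
11^54 ≡ 108
11^108 ≡ 1
Therefore the multiplicative order of 11 modulo 109 is 108.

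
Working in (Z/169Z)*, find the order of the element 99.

ord(99) | φ(169) = φ(13^2) = 13·(13−1) = 156 = 2^2 · 3 · 13.
Divisors of 156: 1, 2, 3, 4, 6, 12, 13, 26, 39, 52, 78, 156.
Compute 99^d (mod 169) for the divisors d until we hit 1:
99^1 ≡ 99 (mod 169)
99^2 ≡ 168 (mod 169)
99^3 ≡ 70 (mod 169)
99^4 ≡ 1 (mod 169) ✓
So ord_169(99) = 4.

4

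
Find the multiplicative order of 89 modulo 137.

136

Since 89 ∈ (Z/137Z)^×, its order divides φ(137) = 137 − 1 = 136 = 2^3 · 17.
Divisors of 136: 1, 2, 4, 8, 17, 34, 68, 136.
Test each divisor d:
89^1 ≡ 89 (mod 137)
89^2 ≡ 112 (mod 137)
89^4 ≡ 77 (mod 137)
89^8 ≡ 38 (mod 137)
89^17 ≡ 10 (mod 137)
89^34 ≡ 100 (mod 137)
89^68 ≡ 136 (mod 137)
89^136 ≡ 1 (mod 137) ✓
The smallest such exponent is 136, so the order of 89 is 136.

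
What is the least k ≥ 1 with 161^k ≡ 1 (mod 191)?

ord(161) | φ(191) = 191 − 1 = 190 = 2 · 5 · 19.
Divisors of 190: 1, 2, 5, 10, 19, 38, 95, 190.
Compute 161^d (mod 191) for the divisors d until we hit 1:
161^1 ≡ 161 (mod 191)
161^2 ≡ 136 (mod 191)
161^5 ≡ 166 (mod 191)
161^10 ≡ 52 (mod 191)
161^19 ≡ 190 (mod 191)
161^38 ≡ 1 (mod 191) ✓
Hence ord(161) = 38.

38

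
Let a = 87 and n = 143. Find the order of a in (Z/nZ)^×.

ord(87) | φ(143) = φ(11·13) = (11−1)·(13−1) = 10·12 = 120 = 2^3 · 3 · 5.
Divisors of 120: 1, 2, 3, 4, 5, 6, 8, 10, 12, 15, 20, 24, 30, 40, 60, 120.
Compute 87^d (mod 143) for the divisors d until we hit 1:
87^1 ≡ 87
87^2 ≡ 133
87^3 ≡ 131
87^4 ≡ 100
87^5 ≡ 120
87^6 ≡ 1
The smallest such exponent is 6, so the order of 87 is 6.

6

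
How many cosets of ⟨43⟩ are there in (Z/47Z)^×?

ord(43) | φ(47) = 47 − 1 = 46 = 2 · 23.
Divisors of 46: 1, 2, 23, 46.
Test each divisor d:
43^1 ≡ 43 (mod 47)
43^2 ≡ 16 (mod 47)
43^23 ≡ 46 (mod 47)
43^46 ≡ 1 (mod 47) ✓
So ord_47(43) = 46, hence |⟨43⟩| = 46.
Index = |(Z/47Z)^×| / |⟨43⟩| = 46 / 46 = 1.

1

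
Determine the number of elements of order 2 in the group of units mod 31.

1

φ(31) = 31 − 1 = 30 = 2 · 3 · 5.
Since (Z/31Z)^× is cyclic of order 30, the number of elements of order d is φ(d) when d | 30 and 0 otherwise.
2 | 30, and φ(2) = 2 − 1 = 1.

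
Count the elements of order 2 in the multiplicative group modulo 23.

1

φ(23) = 23 − 1 = 22 = 2 · 11.
In a cyclic group of order 22, there are φ(d) elements of order d for each divisor d of 22, and zero for non-divisors.
2 | 22, and φ(2) = 2 − 1 = 1.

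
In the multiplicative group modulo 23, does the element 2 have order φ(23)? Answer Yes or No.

No

φ(23) = 23 − 1 = 22 = 2 · 11.
Test 2^(22/q) mod 23 for each prime factor q of 22:
2^11 ≡ 1 (mod 23)  [q = 2: ≡ 1 ✗]
2^2 ≡ 4 (mod 23)  [q = 11: ≢ 1 ✓]
The check at q = 2 fails, so 2 generates a proper subgroup.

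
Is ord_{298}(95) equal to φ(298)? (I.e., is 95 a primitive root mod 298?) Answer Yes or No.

φ(298) = φ(2)·φ(149) = 1·148 = 148 = 2^2 · 37.
Test 95^(148/q) mod 298 for each prime factor q of 148:
95^74 ≡ 1 (mod 298)  [q = 2: ≡ 1 ✗]
95^4 ≡ 73 (mod 298)  [q = 37: ≢ 1 ✓]
95^74 ≡ 1 shows ord(95) | 74, strictly less than φ(298); not a primitive root.

No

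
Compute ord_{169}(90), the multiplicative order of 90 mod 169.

By Lagrange's theorem, ord_169(90) divides φ(169) = φ(13^2) = 13·(13−1) = 156 = 2^2 · 3 · 13.
Divisors of 156: 1, 2, 3, 4, 6, 12, 13, 26, 39, 52, 78, 156.
Test each divisor d:
90^1 ≡ 90 (mod 169)
90^2 ≡ 157 (mod 169)
90^3 ≡ 103 (mod 169)
90^4 ≡ 144 (mod 169)
90^6 ≡ 131 (mod 169)
90^12 ≡ 92 (mod 169)
90^13 ≡ 168 (mod 169)
90^26 ≡ 1 (mod 169) ✓
The smallest such exponent is 26, so the order of 90 is 26.

26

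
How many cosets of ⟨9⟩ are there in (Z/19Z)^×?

2

The order of 9 must divide φ(19) = 19 − 1 = 18 = 2 · 3^2.
Divisors of 18: 1, 2, 3, 6, 9, 18.
Evaluate successive powers at the divisors of 18:
9^1 ≡ 9
9^2 ≡ 5
9^3 ≡ 7
9^6 ≡ 11
9^9 ≡ 1
The order of 9 is 9, so the subgroup it generates has 9 elements.
The index is φ(19) / ord(9) = 18 / 9 = 2.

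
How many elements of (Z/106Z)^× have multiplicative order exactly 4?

φ(106) = φ(2)·φ(53) = 1·52 = 52 = 2^2 · 13.
In a cyclic group of order 52, there are φ(d) elements of order d for each divisor d of 52, and zero for non-divisors.
4 = 2^2 divides 52, and φ(4) = 2.

2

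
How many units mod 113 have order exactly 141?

0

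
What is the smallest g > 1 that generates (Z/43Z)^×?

3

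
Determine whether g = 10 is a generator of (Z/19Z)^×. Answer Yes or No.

Yes

φ(19) = 19 − 1 = 18 = 2 · 3^2.
Test 10^(18/q) mod 19 for each prime factor q of 18:
10^9 ≡ 18 (mod 19)  [q = 2: ≢ 1 ✓]
10^6 ≡ 11 (mod 19)  [q = 3: ≢ 1 ✓]
Every test exponent gives a nontrivial residue, hence 10 generates the full group.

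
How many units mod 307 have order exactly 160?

φ(307) = 307 − 1 = 306 = 2 · 3^2 · 17.
Since (Z/307Z)^× is cyclic of order 306, the number of elements of order d is φ(d) when d | 306 and 0 otherwise.
160 does not divide 306, so no element of (Z/307Z)^× has order 160.

0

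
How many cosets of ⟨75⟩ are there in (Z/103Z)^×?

1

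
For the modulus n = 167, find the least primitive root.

5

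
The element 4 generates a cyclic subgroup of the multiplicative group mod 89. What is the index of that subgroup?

ord(4) | φ(89) = 89 − 1 = 88 = 2^3 · 11.
Divisors of 88: 1, 2, 4, 8, 11, 22, 44, 88.
Compute 4^d (mod 89) for the divisors d until we hit 1:
4^1 ≡ 4
4^2 ≡ 16
4^4 ≡ 78
4^8 ≡ 32
4^11 ≡ 1
So ord_89(4) = 11, hence |⟨4⟩| = 11.
The index is φ(89) / ord(4) = 88 / 11 = 8.

8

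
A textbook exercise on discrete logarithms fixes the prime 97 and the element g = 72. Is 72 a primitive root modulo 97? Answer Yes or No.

No

φ(97) = 97 − 1 = 96 = 2^5 · 3.
An element g generates (Z/97Z)^× iff g^(96/q) ≢ 1 (mod 97) for each prime q ∈ {2, 3}.
72^48 ≡ 1 (mod 97)  [q = 2: ≡ 1 ✗]
72^32 ≡ 61 (mod 97)  [q = 3: ≢ 1 ✓]
Since 72^48 ≡ 1, the order of 72 divides 48 < 96, so 72 is not a primitive root.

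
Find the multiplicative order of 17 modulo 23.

22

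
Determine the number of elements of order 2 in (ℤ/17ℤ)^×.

1

φ(17) = 17 − 1 = 16 = 2^4.
(Z/17Z)^× is cyclic (|G| = 16); a cyclic group of order m has exactly φ(d) elements of each order d | m, and none otherwise.
2 | 16, and φ(2) = 2 − 1 = 1.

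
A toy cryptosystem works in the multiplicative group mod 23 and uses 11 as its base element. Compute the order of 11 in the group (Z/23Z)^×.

The order of 11 must divide φ(23) = 23 − 1 = 22 = 2 · 11.
Divisors of 22: 1, 2, 11, 22.
Check 11^d mod 23 for each divisor in increasing order:
11^1 ≡ 11
11^2 ≡ 6
11^11 ≡ 22
11^22 ≡ 1
Hence ord(11) = 22.

22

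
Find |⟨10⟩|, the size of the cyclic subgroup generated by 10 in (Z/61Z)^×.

60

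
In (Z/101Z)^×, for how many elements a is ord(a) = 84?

φ(101) = 101 − 1 = 100 = 2^2 · 5^2.
In a cyclic group of order 100, there are φ(d) elements of order d for each divisor d of 100, and zero for non-divisors.
Since 84 ∤ 100, the count is 0.

0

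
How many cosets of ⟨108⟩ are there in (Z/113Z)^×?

1

The order of 108 must divide φ(113) = 113 − 1 = 112 = 2^4 · 7.
Divisors of 112: 1, 2, 4, 7, 8, 14, 16, 28, 56, 112.
Compute 108^d (mod 113) for the divisors d until we hit 1:
108^1 ≡ 108 (mod 113)
108^2 ≡ 25 (mod 113)
108^4 ≡ 60 (mod 113)
108^7 ≡ 71 (mod 113)
108^8 ≡ 97 (mod 113)
108^14 ≡ 69 (mod 113)
108^16 ≡ 30 (mod 113)
108^28 ≡ 15 (mod 113)
108^56 ≡ 112 (mod 113)
108^112 ≡ 1 (mod 113) ✓
So ord_113(108) = 112, hence |⟨108⟩| = 112.
The index is φ(113) / ord(108) = 112 / 112 = 1.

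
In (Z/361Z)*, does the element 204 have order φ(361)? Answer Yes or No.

φ(361) = φ(19^2) = 19·(19−1) = 342 = 2 · 3^2 · 19.
An element g generates (Z/361Z)^× iff g^(342/q) ≢ 1 (mod 361) for each prime q ∈ {2, 3, 19}.
204^171 ≡ 360 (mod 361)  [q = 2: ≢ 1 ✓]
204^114 ≡ 292 (mod 361)  [q = 3: ≢ 1 ✓]
204^18 ≡ 343 (mod 361)  [q = 19: ≢ 1 ✓]
Every test exponent gives a nontrivial residue, hence 204 generates the full group.

Yes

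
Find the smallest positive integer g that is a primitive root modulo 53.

2

φ(53) = 53 − 1 = 52 = 2^2 · 13.
Test candidates g = 2, 3, … against the prime factors q ∈ {2, 13} of φ(53): g is a generator iff g^(52/q) ≢ 1 for every such q.
g = 2: 2^26 ≡ 52; 2^4 ≡ 16 — none is 1, so 2 is a primitive root.
The smallest primitive root modulo 53 is 2.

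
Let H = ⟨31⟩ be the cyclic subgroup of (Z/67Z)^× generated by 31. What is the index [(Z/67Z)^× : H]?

1

ord(31) | φ(67) = 67 − 1 = 66 = 2 · 3 · 11.
Divisors of 66: 1, 2, 3, 6, 11, 22, 33, 66.
Test each divisor d:
31^1 ≡ 31
31^2 ≡ 23
31^3 ≡ 43
31^6 ≡ 40
31^11 ≡ 30
31^22 ≡ 29
31^33 ≡ 66
31^66 ≡ 1
Thus |⟨31⟩| = ord(31) = 66.
Index = |(Z/67Z)^×| / |⟨31⟩| = 66 / 66 = 1.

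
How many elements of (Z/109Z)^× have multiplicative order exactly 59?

0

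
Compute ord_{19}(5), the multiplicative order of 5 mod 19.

9

Since 5 ∈ (Z/19Z)^×, its order divides φ(19) = 19 − 1 = 18 = 2 · 3^2.
Divisors of 18: 1, 2, 3, 6, 9, 18.
Evaluate successive powers at the divisors of 18:
5^1 ≡ 5 (mod 19)
5^2 ≡ 6 (mod 19)
5^3 ≡ 11 (mod 19)
5^6 ≡ 7 (mod 19)
5^9 ≡ 1 (mod 19) ✓
Hence ord(5) = 9.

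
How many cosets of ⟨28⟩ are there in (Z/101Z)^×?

1

ord(28) | φ(101) = 101 − 1 = 100 = 2^2 · 5^2.
Divisors of 100: 1, 2, 4, 5, 10, 20, 25, 50, 100.
Evaluate successive powers at the divisors of 100:
28^1 ≡ 28 (mod 101)
28^2 ≡ 77 (mod 101)
28^4 ≡ 71 (mod 101)
28^5 ≡ 69 (mod 101)
28^10 ≡ 14 (mod 101)
28^20 ≡ 95 (mod 101)
28^25 ≡ 91 (mod 101)
28^50 ≡ 100 (mod 101)
28^100 ≡ 1 (mod 101) ✓
The order of 28 is 100, so the subgroup it generates has 100 elements.
Index = |(Z/101Z)^×| / |⟨28⟩| = 100 / 100 = 1.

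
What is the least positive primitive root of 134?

7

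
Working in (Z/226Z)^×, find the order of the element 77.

56

By Lagrange's theorem, ord_226(77) divides φ(226) = φ(2)·φ(113) = 1·112 = 112 = 2^4 · 7.
Divisors of 112: 1, 2, 4, 7, 8, 14, 16, 28, 56, 112.
Check 77^d mod 226 for each divisor in increasing order:
77^1 ≡ 77 (mod 226)
77^2 ≡ 53 (mod 226)
77^4 ≡ 97 (mod 226)
77^7 ≡ 131 (mod 226)
77^8 ≡ 143 (mod 226)
77^14 ≡ 211 (mod 226)
77^16 ≡ 109 (mod 226)
77^28 ≡ 225 (mod 226)
77^56 ≡ 1 (mod 226) ✓
Hence ord(77) = 56.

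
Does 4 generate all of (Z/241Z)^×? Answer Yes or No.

No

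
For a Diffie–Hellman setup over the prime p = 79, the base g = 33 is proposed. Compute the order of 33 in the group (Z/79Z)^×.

26

Since 33 ∈ (Z/79Z)^×, its order divides φ(79) = 79 − 1 = 78 = 2 · 3 · 13.
Divisors of 78: 1, 2, 3, 6, 13, 26, 39, 78.
Evaluate successive powers at the divisors of 78:
33^1 ≡ 33 (mod 79)
33^2 ≡ 62 (mod 79)
33^3 ≡ 71 (mod 79)
33^6 ≡ 64 (mod 79)
33^13 ≡ 78 (mod 79)
33^26 ≡ 1 (mod 79) ✓
Therefore the multiplicative order of 33 modulo 79 is 26.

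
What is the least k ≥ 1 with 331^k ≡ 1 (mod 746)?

372

ord(331) | φ(746) = φ(2)·φ(373) = 1·372 = 372 = 2^2 · 3 · 31.
Divisors of 372: 1, 2, 3, 4, 6, 12, 31, 62, 93, 124, 186, 372.
Test each divisor d:
331^1 ≡ 331
331^2 ≡ 645
331^3 ≡ 139
331^4 ≡ 503
331^6 ≡ 671
331^12 ≡ 403
331^31 ≡ 573
331^62 ≡ 89
331^93 ≡ 269
331^124 ≡ 461
331^186 ≡ 745
331^372 ≡ 1
Hence ord(331) = 372.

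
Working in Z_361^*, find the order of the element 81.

171

ord(81) | φ(361) = φ(19^2) = 19·(19−1) = 342 = 2 · 3^2 · 19.
Divisors of 342: 1, 2, 3, 6, 9, 18, 19, 38, 57, 114, 171, 342.
Compute 81^d (mod 361) for the divisors d until we hit 1:
81^1 ≡ 81 (mod 361)
81^2 ≡ 63 (mod 361)
81^3 ≡ 49 (mod 361)
81^6 ≡ 235 (mod 361)
81^9 ≡ 324 (mod 361)
81^18 ≡ 286 (mod 361)
81^19 ≡ 62 (mod 361)
81^38 ≡ 234 (mod 361)
81^57 ≡ 68 (mod 361)
81^114 ≡ 292 (mod 361)
81^171 ≡ 1 (mod 361) ✓
The smallest such exponent is 171, so the order of 81 is 171.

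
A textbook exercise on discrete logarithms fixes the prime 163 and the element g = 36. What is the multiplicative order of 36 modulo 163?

27

The order of 36 must divide φ(163) = 163 − 1 = 162 = 2 · 3^4.
Divisors of 162: 1, 2, 3, 6, 9, 18, 27, 54, 81, 162.
Compute 36^d (mod 163) for the divisors d until we hit 1:
36^1 ≡ 36 (mod 163)
36^2 ≡ 155 (mod 163)
36^3 ≡ 38 (mod 163)
36^6 ≡ 140 (mod 163)
36^9 ≡ 104 (mod 163)
36^18 ≡ 58 (mod 163)
36^27 ≡ 1 (mod 163) ✓
Therefore the multiplicative order of 36 modulo 163 is 27.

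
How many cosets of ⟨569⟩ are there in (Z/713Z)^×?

The order of 569 must divide φ(713) = φ(23·31) = (23−1)·(31−1) = 22·30 = 660 = 2^2 · 3 · 5 · 11.
Divisors of 660: 1, 2, 3, 4, 5, 6, 10, 11, 12, 15, 20, 22, 30, 33, 44, 55, 60, 66, 110, 132, 165, 220, 330, 660.
Test each divisor d:
569^1 ≡ 569 (mod 713)
569^2 ≡ 59 (mod 713)
569^3 ≡ 60 (mod 713)
569^4 ≡ 629 (mod 713)
569^5 ≡ 688 (mod 713)
569^6 ≡ 35 (mod 713)
569^10 ≡ 625 (mod 713)
569^11 ≡ 551 (mod 713)
569^12 ≡ 512 (mod 713)
569^15 ≡ 61 (mod 713)
569^20 ≡ 614 (mod 713)
569^22 ≡ 576 (mod 713)
569^30 ≡ 156 (mod 713)
569^33 ≡ 91 (mod 713)
569^44 ≡ 231 (mod 713)
569^55 ≡ 367 (mod 713)
569^60 ≡ 94 (mod 713)
569^66 ≡ 438 (mod 713)
569^110 ≡ 645 (mod 713)
569^132 ≡ 47 (mod 713)
569^165 ≡ 712 (mod 713)
569^220 ≡ 346 (mod 713)
569^330 ≡ 1 (mod 713) ✓
The order of 569 is 330, so the subgroup it generates has 330 elements.
[(Z/713Z)^× : ⟨569⟩] = 660/330 = 2.

2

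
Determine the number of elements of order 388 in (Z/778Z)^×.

192

φ(778) = φ(2)·φ(389) = 1·388 = 388 = 2^2 · 97.
Since (Z/778Z)^× is cyclic of order 388, the number of elements of order d is φ(d) when d | 388 and 0 otherwise.
388 = 2^2 · 97 divides 388, and φ(388) = 192.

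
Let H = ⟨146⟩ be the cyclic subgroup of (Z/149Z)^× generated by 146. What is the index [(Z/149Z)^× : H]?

1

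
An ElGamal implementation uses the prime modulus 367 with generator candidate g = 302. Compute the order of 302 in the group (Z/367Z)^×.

183

The order of 302 must divide φ(367) = 367 − 1 = 366 = 2 · 3 · 61.
Divisors of 366: 1, 2, 3, 6, 61, 122, 183, 366.
Test each divisor d:
302^1 ≡ 302 (mod 367)
302^2 ≡ 188 (mod 367)
302^3 ≡ 258 (mod 367)
302^6 ≡ 137 (mod 367)
302^61 ≡ 83 (mod 367)
302^122 ≡ 283 (mod 367)
302^183 ≡ 1 (mod 367) ✓
Hence ord(302) = 183.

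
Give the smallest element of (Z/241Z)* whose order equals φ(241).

7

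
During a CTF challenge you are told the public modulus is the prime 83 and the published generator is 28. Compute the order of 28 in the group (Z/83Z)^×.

ord(28) | φ(83) = 83 − 1 = 82 = 2 · 41.
Divisors of 82: 1, 2, 41, 82.
Compute 28^d (mod 83) for the divisors d until we hit 1:
28^1 ≡ 28 (mod 83)
28^2 ≡ 37 (mod 83)
28^41 ≡ 1 (mod 83) ✓
The smallest such exponent is 41, so the order of 28 is 41.

41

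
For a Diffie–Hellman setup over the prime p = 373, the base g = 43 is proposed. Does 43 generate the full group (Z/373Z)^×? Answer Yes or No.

Yes

φ(373) = 373 − 1 = 372 = 2^2 · 3 · 31.
It suffices to check that the order of 43 is not a proper divisor of 372: compute 43^(372/q) for q ∈ {2, 3, 31}.
43^186 ≡ 372 (mod 373)  [q = 2: ≢ 1 ✓]
43^124 ≡ 88 (mod 373)  [q = 3: ≢ 1 ✓]
43^12 ≡ 49 (mod 373)  [q = 31: ≢ 1 ✓]
Every test exponent gives a nontrivial residue, hence 43 generates the full group.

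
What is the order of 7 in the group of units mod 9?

ord(7) | φ(9) = φ(3^2) = 3·(3−1) = 6 = 2 · 3.
Divisors of 6: 1, 2, 3, 6.
Check 7^d mod 9 for each divisor in increasing order:
7^1 ≡ 7
7^2 ≡ 4
7^3 ≡ 1
The smallest such exponent is 3, so the order of 7 is 3.

3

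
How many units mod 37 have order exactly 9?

6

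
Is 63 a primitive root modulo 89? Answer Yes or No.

Yes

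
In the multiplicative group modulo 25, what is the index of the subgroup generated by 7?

5

ord(7) | φ(25) = φ(5^2) = 5·(5−1) = 20 = 2^2 · 5.
Divisors of 20: 1, 2, 4, 5, 10, 20.
Compute 7^d (mod 25) for the divisors d until we hit 1:
7^1 ≡ 7
7^2 ≡ 24
7^4 ≡ 1
The order of 7 is 4, so the subgroup it generates has 4 elements.
Index = |(Z/25Z)^×| / |⟨7⟩| = 20 / 4 = 5.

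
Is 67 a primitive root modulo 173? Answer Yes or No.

No

φ(173) = 173 − 1 = 172 = 2^2 · 43.
It suffices to check that the order of 67 is not a proper divisor of 172: compute 67^(172/q) for q ∈ {2, 43}.
67^86 ≡ 1 (mod 173)  [q = 2: ≡ 1 ✗]
67^4 ≡ 81 (mod 173)  [q = 43: ≢ 1 ✓]
67^86 ≡ 1 shows ord(67) | 86, strictly less than φ(173); not a primitive root.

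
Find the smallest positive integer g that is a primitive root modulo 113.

3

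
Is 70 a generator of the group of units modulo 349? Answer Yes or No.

No

φ(349) = 349 − 1 = 348 = 2^2 · 3 · 29.
70 is a primitive root mod 349 iff 70^(φ(349)/q) ≢ 1 for every prime q | φ(349), i.e. q ∈ {2, 3, 29}.
70^174 ≡ 1 (mod 349)  [q = 2: ≡ 1 ✗]
70^116 ≡ 226 (mod 349)  [q = 3: ≢ 1 ✓]
70^12 ≡ 210 (mod 349)  [q = 29: ≢ 1 ✓]
Since 70^174 ≡ 1, the order of 70 divides 174 < 348, so 70 is not a primitive root.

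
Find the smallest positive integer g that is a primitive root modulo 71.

7

φ(71) = 71 − 1 = 70 = 2 · 5 · 7.
Test candidates g = 2, 3, … against the prime factors q ∈ {2, 5, 7} of φ(71): g is a generator iff g^(70/q) ≢ 1 for every such q.
g = 2: 2^35 ≡ 1 — hits 1, so not a primitive root.
g = 3: 3^35 ≡ 1 — hits 1, so not a primitive root.
g = 4: 4^35 ≡ 1 — hits 1, so not a primitive root.
g = 5: 5^35 ≡ 1 — hits 1, so not a primitive root.
g = 6: 6^35 ≡ 1 — hits 1, so not a primitive root.
g = 7: 7^35 ≡ 70; 7^14 ≡ 54; 7^10 ≡ 45 — none is 1, so 7 is a primitive root.
So 7 is the smallest generator of (Z/71Z)^×.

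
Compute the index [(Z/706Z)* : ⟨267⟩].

2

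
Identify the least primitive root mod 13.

2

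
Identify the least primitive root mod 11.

2

φ(11) = 11 − 1 = 10 = 2 · 5.
Test candidates g = 2, 3, … against the prime factors q ∈ {2, 5} of φ(11): g is a generator iff g^(10/q) ≢ 1 for every such q.
g = 2: 2^5 ≡ 10; 2^2 ≡ 4 — none is 1, so 2 is a primitive root.
The smallest primitive root modulo 11 is 2.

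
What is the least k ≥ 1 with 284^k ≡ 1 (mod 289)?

272

The order of 284 must divide φ(289) = φ(17^2) = 17·(17−1) = 272 = 2^4 · 17.
Divisors of 272: 1, 2, 4, 8, 16, 17, 34, 68, 136, 272.
Evaluate successive powers at the divisors of 272:
284^1 ≡ 284 (mod 289)
284^2 ≡ 25 (mod 289)
284^4 ≡ 47 (mod 289)
284^8 ≡ 186 (mod 289)
284^16 ≡ 205 (mod 289)
284^17 ≡ 131 (mod 289)
284^34 ≡ 110 (mod 289)
284^68 ≡ 251 (mod 289)
284^136 ≡ 288 (mod 289)
284^272 ≡ 1 (mod 289) ✓
So ord_289(284) = 272.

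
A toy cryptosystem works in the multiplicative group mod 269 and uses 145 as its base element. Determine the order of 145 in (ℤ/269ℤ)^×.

268

ord(145) | φ(269) = 269 − 1 = 268 = 2^2 · 67.
Divisors of 268: 1, 2, 4, 67, 134, 268.
Compute 145^d (mod 269) for the divisors d until we hit 1:
145^1 ≡ 145 (mod 269)
145^2 ≡ 43 (mod 269)
145^4 ≡ 235 (mod 269)
145^67 ≡ 82 (mod 269)
145^134 ≡ 268 (mod 269)
145^268 ≡ 1 (mod 269) ✓
So ord_269(145) = 268.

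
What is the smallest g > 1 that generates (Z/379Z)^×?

2

φ(379) = 379 − 1 = 378 = 2 · 3^3 · 7.
g is a primitive root iff g^(378/q) ≢ 1 (mod 379) for each prime q ∈ {2, 3, 7}.
g = 2: 2^189 ≡ 378; 2^126 ≡ 327; 2^54 ≡ 125 — none is 1, so 2 is a primitive root.
Hence the least primitive root of 379 is 2.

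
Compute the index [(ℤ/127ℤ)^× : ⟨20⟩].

ord(20) | φ(127) = 127 − 1 = 126 = 2 · 3^2 · 7.
Divisors of 126: 1, 2, 3, 6, 7, 9, 14, 18, 21, 42, 63, 126.
Evaluate successive powers at the divisors of 126:
20^1 ≡ 20 (mod 127)
20^2 ≡ 19 (mod 127)
20^3 ≡ 126 (mod 127)
20^6 ≡ 1 (mod 127) ✓
Thus |⟨20⟩| = ord(20) = 6.
Index = |(Z/127Z)^×| / |⟨20⟩| = 126 / 6 = 21.

21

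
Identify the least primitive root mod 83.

φ(83) = 83 − 1 = 82 = 2 · 41.
Test candidates g = 2, 3, … against the prime factors q ∈ {2, 41} of φ(83): g is a generator iff g^(82/q) ≢ 1 for every such q.
g = 2: 2^41 ≡ 82; 2^2 ≡ 4 — none is 1, so 2 is a primitive root.
The smallest primitive root modulo 83 is 2.

2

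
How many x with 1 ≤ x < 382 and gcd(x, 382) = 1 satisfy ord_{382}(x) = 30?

φ(382) = φ(2)·φ(191) = 1·190 = 190 = 2 · 5 · 19.
Since (Z/382Z)^× is cyclic of order 190, the number of elements of order d is φ(d) when d | 190 and 0 otherwise.
Since 30 ∤ 190, the count is 0.

0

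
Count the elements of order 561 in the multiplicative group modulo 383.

φ(383) = 383 − 1 = 382 = 2 · 191.
In a cyclic group of order 382, there are φ(d) elements of order d for each divisor d of 382, and zero for non-divisors.
561 does not divide 382, so no element of (Z/383Z)^× has order 561.

0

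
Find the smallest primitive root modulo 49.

φ(49) = φ(7^2) = 7·(7−1) = 42 = 2 · 3 · 7.
Test candidates g = 2, 3, … against the prime factors q ∈ {2, 3, 7} of φ(49): g is a generator iff g^(42/q) ≢ 1 for every such q.
g = 2: 2^21 ≡ 1 — hits 1, so not a primitive root.
g = 3: 3^21 ≡ 48; 3^14 ≡ 30; 3^6 ≡ 43 — none is 1, so 3 is a primitive root.
Hence the least primitive root of 49 is 3.

3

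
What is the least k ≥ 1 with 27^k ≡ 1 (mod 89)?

88

By Lagrange's theorem, ord_89(27) divides φ(89) = 89 − 1 = 88 = 2^3 · 11.
Divisors of 88: 1, 2, 4, 8, 11, 22, 44, 88.
Compute 27^d (mod 89) for the divisors d until we hit 1:
27^1 ≡ 27 (mod 89)
27^2 ≡ 17 (mod 89)
27^4 ≡ 22 (mod 89)
27^8 ≡ 39 (mod 89)
27^11 ≡ 12 (mod 89)
27^22 ≡ 55 (mod 89)
27^44 ≡ 88 (mod 89)
27^88 ≡ 1 (mod 89) ✓
The smallest such exponent is 88, so the order of 27 is 88.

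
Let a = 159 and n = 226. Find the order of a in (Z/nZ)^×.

112

By Lagrange's theorem, ord_226(159) divides φ(226) = φ(2)·φ(113) = 1·112 = 112 = 2^4 · 7.
Divisors of 112: 1, 2, 4, 7, 8, 14, 16, 28, 56, 112.
Evaluate successive powers at the divisors of 112:
159^1 ≡ 159 (mod 226)
159^2 ≡ 195 (mod 226)
159^4 ≡ 57 (mod 226)
159^7 ≡ 191 (mod 226)
159^8 ≡ 85 (mod 226)
159^14 ≡ 95 (mod 226)
159^16 ≡ 219 (mod 226)
159^28 ≡ 211 (mod 226)
159^56 ≡ 225 (mod 226)
159^112 ≡ 1 (mod 226) ✓
So ord_226(159) = 112.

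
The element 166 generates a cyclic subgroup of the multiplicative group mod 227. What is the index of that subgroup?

2

By Lagrange's theorem, ord_227(166) divides φ(227) = 227 − 1 = 226 = 2 · 113.
Divisors of 226: 1, 2, 113, 226.
Evaluate successive powers at the divisors of 226:
166^1 ≡ 166 (mod 227)
166^2 ≡ 89 (mod 227)
166^113 ≡ 1 (mod 227) ✓
So ord_227(166) = 113, hence |⟨166⟩| = 113.
The index is φ(227) / ord(166) = 226 / 113 = 2.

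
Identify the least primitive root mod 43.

3

φ(43) = 43 − 1 = 42 = 2 · 3 · 7.
Test candidates g = 2, 3, … against the prime factors q ∈ {2, 3, 7} of φ(43): g is a generator iff g^(42/q) ≢ 1 for every such q.
g = 2: 2^21 ≡ 42; 2^14 ≡ 1 — hits 1, so not a primitive root.
g = 3: 3^21 ≡ 42; 3^14 ≡ 36; 3^6 ≡ 41 — none is 1, so 3 is a primitive root.
The smallest primitive root modulo 43 is 3.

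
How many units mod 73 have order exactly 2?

1

φ(73) = 73 − 1 = 72 = 2^3 · 3^2.
Since (Z/73Z)^× is cyclic of order 72, the number of elements of order d is φ(d) when d | 72 and 0 otherwise.
2 | 72, and φ(2) = 2 − 1 = 1.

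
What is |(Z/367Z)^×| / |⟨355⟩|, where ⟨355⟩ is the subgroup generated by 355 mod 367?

2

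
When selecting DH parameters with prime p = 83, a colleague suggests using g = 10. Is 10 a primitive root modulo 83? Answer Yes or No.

φ(83) = 83 − 1 = 82 = 2 · 41.
It suffices to check that the order of 10 is not a proper divisor of 82: compute 10^(82/q) for q ∈ {2, 41}.
10^41 ≡ 1 (mod 83)  [q = 2: ≡ 1 ✗]
10^2 ≡ 17 (mod 83)  [q = 41: ≢ 1 ✓]
10^41 ≡ 1 shows ord(10) | 41, strictly less than φ(83); not a primitive root.

No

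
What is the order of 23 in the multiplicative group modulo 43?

By Lagrange's theorem, ord_43(23) divides φ(43) = 43 − 1 = 42 = 2 · 3 · 7.
Divisors of 42: 1, 2, 3, 6, 7, 14, 21, 42.
Compute 23^d (mod 43) for the divisors d until we hit 1:
23^1 ≡ 23 (mod 43)
23^2 ≡ 13 (mod 43)
23^3 ≡ 41 (mod 43)
23^6 ≡ 4 (mod 43)
23^7 ≡ 6 (mod 43)
23^14 ≡ 36 (mod 43)
23^21 ≡ 1 (mod 43) ✓
The smallest such exponent is 21, so the order of 23 is 21.

21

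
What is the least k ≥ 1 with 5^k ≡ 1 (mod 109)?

The order of 5 must divide φ(109) = 109 − 1 = 108 = 2^2 · 3^3.
Divisors of 108: 1, 2, 3, 4, 6, 9, 12, 18, 27, 36, 54, 108.
Test each divisor d:
5^1 ≡ 5 (mod 109)
5^2 ≡ 25 (mod 109)
5^3 ≡ 16 (mod 109)
5^4 ≡ 80 (mod 109)
5^6 ≡ 38 (mod 109)
5^9 ≡ 63 (mod 109)
5^12 ≡ 27 (mod 109)
5^18 ≡ 45 (mod 109)
5^27 ≡ 1 (mod 109) ✓
Hence ord(5) = 27.

27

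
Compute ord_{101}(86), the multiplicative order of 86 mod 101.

100

ord(86) | φ(101) = 101 − 1 = 100 = 2^2 · 5^2.
Divisors of 100: 1, 2, 4, 5, 10, 20, 25, 50, 100.
Evaluate successive powers at the divisors of 100:
86^1 ≡ 86 (mod 101)
86^2 ≡ 23 (mod 101)
86^4 ≡ 24 (mod 101)
86^5 ≡ 44 (mod 101)
86^10 ≡ 17 (mod 101)
86^20 ≡ 87 (mod 101)
86^25 ≡ 91 (mod 101)
86^50 ≡ 100 (mod 101)
86^100 ≡ 1 (mod 101) ✓
So ord_101(86) = 100.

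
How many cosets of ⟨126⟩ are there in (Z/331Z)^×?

6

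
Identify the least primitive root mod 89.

3

φ(89) = 89 − 1 = 88 = 2^3 · 11.
Test candidates g = 2, 3, … against the prime factors q ∈ {2, 11} of φ(89): g is a generator iff g^(88/q) ≢ 1 for every such q.
g = 2: 2^44 ≡ 1 — hits 1, so not a primitive root.
g = 3: 3^44 ≡ 88; 3^8 ≡ 64 — none is 1, so 3 is a primitive root.
So 3 is the smallest generator of (Z/89Z)^×.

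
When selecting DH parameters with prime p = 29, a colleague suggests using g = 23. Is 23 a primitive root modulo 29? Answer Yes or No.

No

φ(29) = 29 − 1 = 28 = 2^2 · 7.
It suffices to check that the order of 23 is not a proper divisor of 28: compute 23^(28/q) for q ∈ {2, 7}.
23^14 ≡ 1 (mod 29)  [q = 2: ≡ 1 ✗]
23^4 ≡ 20 (mod 29)  [q = 7: ≢ 1 ✓]
23^14 ≡ 1 shows ord(23) | 14, strictly less than φ(29); not a primitive root.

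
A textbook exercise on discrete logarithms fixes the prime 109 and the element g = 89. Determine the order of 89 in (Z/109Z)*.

The order of 89 must divide φ(109) = 109 − 1 = 108 = 2^2 · 3^3.
Divisors of 108: 1, 2, 3, 4, 6, 9, 12, 18, 27, 36, 54, 108.
Evaluate successive powers at the divisors of 108:
89^1 ≡ 89 (mod 109)
89^2 ≡ 73 (mod 109)
89^3 ≡ 66 (mod 109)
89^4 ≡ 97 (mod 109)
89^6 ≡ 105 (mod 109)
89^9 ≡ 63 (mod 109)
89^12 ≡ 16 (mod 109)
89^18 ≡ 45 (mod 109)
89^27 ≡ 1 (mod 109) ✓
Hence ord(89) = 27.

27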